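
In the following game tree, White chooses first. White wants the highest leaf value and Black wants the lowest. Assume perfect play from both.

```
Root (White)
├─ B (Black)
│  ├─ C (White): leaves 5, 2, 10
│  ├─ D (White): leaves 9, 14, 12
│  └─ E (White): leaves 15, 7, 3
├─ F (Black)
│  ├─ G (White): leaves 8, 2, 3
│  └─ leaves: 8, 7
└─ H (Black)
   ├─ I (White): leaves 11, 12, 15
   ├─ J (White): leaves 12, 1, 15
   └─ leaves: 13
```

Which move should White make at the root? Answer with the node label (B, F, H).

C (White): max(5, 2, 10) = 10
D (White): max(9, 14, 12) = 14
E (White): max(15, 7, 3) = 15
B (Black): min(10, 14, 15) = 10
G (White): max(8, 2, 3) = 8
F (Black): min(8, 8, 7) = 7
I (White): max(11, 12, 15) = 15
J (White): max(12, 1, 15) = 15
H (Black): min(15, 15, 13) = 13
Root (White): max(10, 7, 13) = 13
White picks the child with the highest value: H (value 13).

H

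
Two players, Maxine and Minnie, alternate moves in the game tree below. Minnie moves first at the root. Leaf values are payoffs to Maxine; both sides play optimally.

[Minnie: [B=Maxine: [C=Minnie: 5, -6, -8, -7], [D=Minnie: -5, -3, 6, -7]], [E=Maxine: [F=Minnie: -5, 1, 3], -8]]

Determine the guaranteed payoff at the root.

C (Minnie): min(5, -6, -8, -7) = -8
D (Minnie): min(-5, -3, 6, -7) = -7
B (Maxine): max(-8, -7) = -7
F (Minnie): min(-5, 1, 3) = -5
E (Maxine): max(-5, -8) = -5
Root (Minnie): min(-7, -5) = -7

-7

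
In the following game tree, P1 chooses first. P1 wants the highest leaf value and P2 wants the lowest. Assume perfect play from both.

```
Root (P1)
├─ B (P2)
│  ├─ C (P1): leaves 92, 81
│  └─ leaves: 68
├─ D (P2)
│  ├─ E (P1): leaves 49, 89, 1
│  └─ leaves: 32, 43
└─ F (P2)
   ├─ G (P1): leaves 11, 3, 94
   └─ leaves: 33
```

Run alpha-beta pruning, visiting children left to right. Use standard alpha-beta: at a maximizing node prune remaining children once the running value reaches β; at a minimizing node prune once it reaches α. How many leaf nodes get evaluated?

C [α=-∞,β=+∞]: v=92
B [α=-∞,β=+∞]: v=68
E [α=68,β=+∞]: v=89
D [α=68,β=+∞]: v=32 after child 2 ≤ α → α-cutoff, skip 1
G [α=68,β=+∞]: v=94
F [α=68,β=+∞]: v=33
Root [α=-∞,β=+∞]: v=68
Leaves evaluated: 11 of 12.

11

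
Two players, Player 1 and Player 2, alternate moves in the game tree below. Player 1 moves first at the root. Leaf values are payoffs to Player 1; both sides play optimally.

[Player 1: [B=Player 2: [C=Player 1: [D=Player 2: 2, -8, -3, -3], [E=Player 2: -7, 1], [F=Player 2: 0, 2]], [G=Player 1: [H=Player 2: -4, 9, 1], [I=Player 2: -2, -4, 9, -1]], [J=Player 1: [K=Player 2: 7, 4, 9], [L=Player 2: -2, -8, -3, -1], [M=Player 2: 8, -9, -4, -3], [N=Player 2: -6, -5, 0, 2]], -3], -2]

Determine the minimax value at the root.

-2

D (Player 2): min(2, -8, -3, -3) = -8
E (Player 2): min(-7, 1) = -7
F (Player 2): min(0, 2) = 0
C (Player 1): max(-8, -7, 0) = 0
H (Player 2): min(-4, 9, 1) = -4
I (Player 2): min(-2, -4, 9, -1) = -4
G (Player 1): max(-4, -4) = -4
K (Player 2): min(7, 4, 9) = 4
L (Player 2): min(-2, -8, -3, -1) = -8
M (Player 2): min(8, -9, -4, -3) = -9
N (Player 2): min(-6, -5, 0, 2) = -6
J (Player 1): max(4, -8, -9, -6) = 4
B (Player 2): min(0, -4, 4, -3) = -4
Root (Player 1): max(-4, -2) = -2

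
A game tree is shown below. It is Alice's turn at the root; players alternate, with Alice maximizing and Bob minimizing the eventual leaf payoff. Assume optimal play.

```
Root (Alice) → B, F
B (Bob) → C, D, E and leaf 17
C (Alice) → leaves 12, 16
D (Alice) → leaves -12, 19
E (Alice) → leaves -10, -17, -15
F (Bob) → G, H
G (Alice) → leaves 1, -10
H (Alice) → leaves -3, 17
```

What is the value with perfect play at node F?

1

G: max(1, -10) = 1
H: max(-3, 17) = 17
F: min(1, 17) = 1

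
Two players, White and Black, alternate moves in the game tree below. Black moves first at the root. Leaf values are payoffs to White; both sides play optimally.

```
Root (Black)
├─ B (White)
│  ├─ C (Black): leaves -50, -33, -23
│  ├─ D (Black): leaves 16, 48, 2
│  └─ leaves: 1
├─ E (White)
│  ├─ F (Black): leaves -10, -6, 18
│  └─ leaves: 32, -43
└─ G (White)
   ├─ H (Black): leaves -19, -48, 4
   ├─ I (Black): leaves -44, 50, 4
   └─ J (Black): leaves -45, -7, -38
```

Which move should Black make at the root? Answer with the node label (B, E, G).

C (Black): min(-50, -33, -23) = -50
D (Black): min(16, 48, 2) = 2
B (White): max(-50, 2, 1) = 2
F (Black): min(-10, -6, 18) = -10
E (White): max(-10, 32, -43) = 32
H (Black): min(-19, -48, 4) = -48
I (Black): min(-44, 50, 4) = -44
J (Black): min(-45, -7, -38) = -45
G (White): max(-48, -44, -45) = -44
Root (Black): min(2, 32, -44) = -44
Black picks the child with the lowest value: G (value -44).

G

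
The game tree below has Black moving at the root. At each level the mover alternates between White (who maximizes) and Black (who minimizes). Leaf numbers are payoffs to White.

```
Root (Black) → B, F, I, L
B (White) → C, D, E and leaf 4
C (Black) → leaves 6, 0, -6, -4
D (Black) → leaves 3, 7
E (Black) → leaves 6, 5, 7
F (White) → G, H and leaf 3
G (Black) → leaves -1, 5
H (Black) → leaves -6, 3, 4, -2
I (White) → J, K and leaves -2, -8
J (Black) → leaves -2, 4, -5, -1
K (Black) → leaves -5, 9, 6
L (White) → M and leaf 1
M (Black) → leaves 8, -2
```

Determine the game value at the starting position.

C (Black): min(6, 0, -6, -4) = -6
D (Black): min(3, 7) = 3
E (Black): min(6, 5, 7) = 5
B (White): max(-6, 3, 5, 4) = 5
G (Black): min(-1, 5) = -1
H (Black): min(-6, 3, 4, -2) = -6
F (White): max(-1, -6, 3) = 3
J (Black): min(-2, 4, -5, -1) = -5
K (Black): min(-5, 9, 6) = -5
I (White): max(-5, -5, -2, -8) = -2
M (Black): min(8, -2) = -2
L (White): max(-2, 1) = 1
Root (Black): min(5, 3, -2, 1) = -2

-2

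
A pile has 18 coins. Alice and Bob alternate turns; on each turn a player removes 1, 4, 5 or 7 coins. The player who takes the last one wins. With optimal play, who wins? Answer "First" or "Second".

i:   0  1  2  3  4  5  6  7  8  9 10 11 12 13 14 15 16 17 18
     L  W  L  W  W  W  W  W  L  W  L  W  W  W  W  W  L  W  L
Position 18 is L, so the second player wins.

Second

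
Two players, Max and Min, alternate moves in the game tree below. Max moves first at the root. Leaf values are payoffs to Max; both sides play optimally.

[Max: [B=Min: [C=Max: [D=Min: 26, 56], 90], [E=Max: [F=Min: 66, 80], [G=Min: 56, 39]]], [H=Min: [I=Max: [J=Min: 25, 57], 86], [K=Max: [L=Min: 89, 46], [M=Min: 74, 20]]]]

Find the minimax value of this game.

66

D (Min): min(26, 56) = 26
C (Max): max(26, 90) = 90
F (Min): min(66, 80) = 66
G (Min): min(56, 39) = 39
E (Max): max(66, 39) = 66
B (Min): min(90, 66) = 66
J (Min): min(25, 57) = 25
I (Max): max(25, 86) = 86
L (Min): min(89, 46) = 46
M (Min): min(74, 20) = 20
K (Max): max(46, 20) = 46
H (Min): min(86, 46) = 46
Root (Max): max(66, 46) = 66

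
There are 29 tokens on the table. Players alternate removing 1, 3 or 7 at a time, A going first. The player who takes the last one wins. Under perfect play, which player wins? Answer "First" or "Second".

Compute winning (W) and losing (L) positions by backward induction:
i:   0  1  2  3  4  5  6  7  8  9 10 11 12 13 14 15 16 17 18 19 20 21 22 23 24 25 26 27 28 29
     L  W  L  W  L  W  L  W  L  W  L  W  L  W  L  W  L  W  L  W  L  W  L  W  L  W  L  W  L  W
Position 29 is W, so the first player wins.

First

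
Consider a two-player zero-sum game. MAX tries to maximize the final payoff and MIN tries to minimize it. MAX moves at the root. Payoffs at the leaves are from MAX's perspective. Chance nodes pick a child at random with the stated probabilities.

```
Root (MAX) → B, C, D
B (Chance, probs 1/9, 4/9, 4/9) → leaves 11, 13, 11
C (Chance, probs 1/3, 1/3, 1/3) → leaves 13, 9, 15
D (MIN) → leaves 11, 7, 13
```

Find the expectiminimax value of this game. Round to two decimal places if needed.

B (Chance): 1/9·11 + 4/9·13 + 4/9·11 = 11.89
C (Chance): 1/3·13 + 1/3·9 + 1/3·15 = 12.33
D (MIN): min(11, 7, 13) = 7
Root (MAX): max(11.89, 12.33, 7) = 12.33

12.33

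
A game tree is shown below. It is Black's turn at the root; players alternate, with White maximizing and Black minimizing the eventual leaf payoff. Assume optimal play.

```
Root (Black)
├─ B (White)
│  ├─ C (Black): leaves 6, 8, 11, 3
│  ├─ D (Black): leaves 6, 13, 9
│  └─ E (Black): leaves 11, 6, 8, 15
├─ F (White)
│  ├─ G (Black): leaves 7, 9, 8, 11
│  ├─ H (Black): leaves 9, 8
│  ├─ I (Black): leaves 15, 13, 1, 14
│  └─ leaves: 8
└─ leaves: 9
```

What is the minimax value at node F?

G: min(7, 9, 8, 11) = 7
H: min(9, 8) = 8
I: min(15, 13, 1, 14) = 1
F: max(7, 8, 1, 8) = 8

8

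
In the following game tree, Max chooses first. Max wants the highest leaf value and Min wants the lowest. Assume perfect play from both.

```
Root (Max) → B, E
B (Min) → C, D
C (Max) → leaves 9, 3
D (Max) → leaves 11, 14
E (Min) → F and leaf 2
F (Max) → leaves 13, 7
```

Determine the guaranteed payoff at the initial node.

9

C (Max): max(9, 3) = 9
D (Max): max(11, 14) = 14
B (Min): min(9, 14) = 9
F (Max): max(13, 7) = 13
E (Min): min(13, 2) = 2
Root (Max): max(9, 2) = 9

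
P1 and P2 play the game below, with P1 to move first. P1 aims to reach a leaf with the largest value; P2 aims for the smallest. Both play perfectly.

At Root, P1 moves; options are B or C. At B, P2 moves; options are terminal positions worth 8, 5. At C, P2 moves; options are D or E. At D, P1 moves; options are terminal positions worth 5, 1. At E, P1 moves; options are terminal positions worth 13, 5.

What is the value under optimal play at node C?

D: max(5, 1) = 5
E: max(13, 5) = 13
C: min(5, 13) = 5

5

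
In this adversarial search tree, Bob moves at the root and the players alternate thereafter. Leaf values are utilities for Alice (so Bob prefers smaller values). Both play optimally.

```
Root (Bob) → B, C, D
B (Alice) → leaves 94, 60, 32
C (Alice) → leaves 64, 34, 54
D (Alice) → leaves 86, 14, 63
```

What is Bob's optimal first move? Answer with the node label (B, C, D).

C

B (Alice): max(94, 60, 32) = 94
C (Alice): max(64, 34, 54) = 64
D (Alice): max(86, 14, 63) = 86
Root (Bob): min(94, 64, 86) = 64
Bob picks the child with the lowest value: C (value 64).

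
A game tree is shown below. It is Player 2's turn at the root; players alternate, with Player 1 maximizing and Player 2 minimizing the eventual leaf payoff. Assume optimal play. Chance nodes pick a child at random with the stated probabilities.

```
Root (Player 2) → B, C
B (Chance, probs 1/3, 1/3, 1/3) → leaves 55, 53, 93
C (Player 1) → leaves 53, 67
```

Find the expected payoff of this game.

B (Chance): 1/3·55 + 1/3·53 + 1/3·93 = 67
C (Player 1): max(53, 67) = 67
Root (Player 2): min(67, 67) = 67

67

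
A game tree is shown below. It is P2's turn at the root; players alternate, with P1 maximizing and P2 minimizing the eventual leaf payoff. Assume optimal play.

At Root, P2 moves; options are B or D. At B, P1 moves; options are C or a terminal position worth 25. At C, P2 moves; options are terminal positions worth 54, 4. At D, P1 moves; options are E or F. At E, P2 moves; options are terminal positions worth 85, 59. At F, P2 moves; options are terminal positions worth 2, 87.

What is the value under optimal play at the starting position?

25

C (P2): min(54, 4) = 4
B (P1): max(4, 25) = 25
E (P2): min(85, 59) = 59
F (P2): min(2, 87) = 2
D (P1): max(59, 2) = 59
Root (P2): min(25, 59) = 25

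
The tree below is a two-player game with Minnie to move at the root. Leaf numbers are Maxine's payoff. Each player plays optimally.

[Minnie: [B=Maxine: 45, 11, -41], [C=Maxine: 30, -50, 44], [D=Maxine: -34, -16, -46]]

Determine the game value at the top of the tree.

B (Maxine): max(45, 11, -41) = 45
C (Maxine): max(30, -50, 44) = 44
D (Maxine): max(-34, -16, -46) = -16
Root (Minnie): min(45, 44, -16) = -16

-16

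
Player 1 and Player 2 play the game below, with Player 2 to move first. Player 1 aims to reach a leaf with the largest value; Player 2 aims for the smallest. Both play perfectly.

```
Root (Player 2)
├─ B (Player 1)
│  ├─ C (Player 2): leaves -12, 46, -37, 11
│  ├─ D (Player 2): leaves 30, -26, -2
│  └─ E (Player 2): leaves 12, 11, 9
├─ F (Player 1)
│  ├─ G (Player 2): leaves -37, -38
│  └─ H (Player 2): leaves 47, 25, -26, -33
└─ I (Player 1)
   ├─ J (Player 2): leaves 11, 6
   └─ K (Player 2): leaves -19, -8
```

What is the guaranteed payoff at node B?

9

C: min(-12, 46, -37, 11) = -37
D: min(30, -26, -2) = -26
E: min(12, 11, 9) = 9
B: max(-37, -26, 9) = 9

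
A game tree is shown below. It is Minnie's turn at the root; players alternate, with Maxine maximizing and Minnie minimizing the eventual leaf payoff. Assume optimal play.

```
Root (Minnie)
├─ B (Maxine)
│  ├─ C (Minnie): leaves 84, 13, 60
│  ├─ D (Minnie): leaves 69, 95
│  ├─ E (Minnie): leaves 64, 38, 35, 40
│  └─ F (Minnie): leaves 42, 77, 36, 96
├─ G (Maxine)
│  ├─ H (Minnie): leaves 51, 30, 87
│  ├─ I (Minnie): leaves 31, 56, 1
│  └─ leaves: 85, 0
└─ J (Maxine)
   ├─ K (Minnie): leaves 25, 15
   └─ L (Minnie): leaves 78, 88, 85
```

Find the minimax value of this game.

69

C (Minnie): min(84, 13, 60) = 13
D (Minnie): min(69, 95) = 69
E (Minnie): min(64, 38, 35, 40) = 35
F (Minnie): min(42, 77, 36, 96) = 36
B (Maxine): max(13, 69, 35, 36) = 69
H (Minnie): min(51, 30, 87) = 30
I (Minnie): min(31, 56, 1) = 1
G (Maxine): max(30, 1, 85, 0) = 85
K (Minnie): min(25, 15) = 15
L (Minnie): min(78, 88, 85) = 78
J (Maxine): max(15, 78) = 78
Root (Minnie): min(69, 85, 78) = 69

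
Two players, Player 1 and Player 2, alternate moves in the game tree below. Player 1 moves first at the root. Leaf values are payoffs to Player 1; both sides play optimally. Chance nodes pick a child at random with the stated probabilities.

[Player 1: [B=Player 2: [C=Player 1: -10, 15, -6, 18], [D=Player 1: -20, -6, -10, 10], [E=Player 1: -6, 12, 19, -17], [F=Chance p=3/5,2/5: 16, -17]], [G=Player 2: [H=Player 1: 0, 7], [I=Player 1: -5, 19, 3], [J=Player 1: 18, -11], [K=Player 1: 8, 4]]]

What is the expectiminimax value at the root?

7

C (Player 1): max(-10, 15, -6, 18) = 18
D (Player 1): max(-20, -6, -10, 10) = 10
E (Player 1): max(-6, 12, 19, -17) = 19
F (Chance): 3/5·16 + 2/5·-17 = 2.8
B (Player 2): min(18, 10, 19, 2.8) = 2.8
H (Player 1): max(0, 7) = 7
I (Player 1): max(-5, 19, 3) = 19
J (Player 1): max(18, -11) = 18
K (Player 1): max(8, 4) = 8
G (Player 2): min(7, 19, 18, 8) = 7
Root (Player 1): max(2.8, 7) = 7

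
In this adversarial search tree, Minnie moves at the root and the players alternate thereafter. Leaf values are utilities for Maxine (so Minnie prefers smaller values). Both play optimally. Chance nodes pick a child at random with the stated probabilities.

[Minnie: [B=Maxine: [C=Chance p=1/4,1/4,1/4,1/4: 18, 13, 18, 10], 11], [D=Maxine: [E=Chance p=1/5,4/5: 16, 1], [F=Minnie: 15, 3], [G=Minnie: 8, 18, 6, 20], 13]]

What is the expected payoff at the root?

C (Chance): 1/4·18 + 1/4·13 + 1/4·18 + 1/4·10 = 14.75
B (Maxine): max(14.75, 11) = 14.75
E (Chance): 1/5·16 + 4/5·1 = 4
F (Minnie): min(15, 3) = 3
G (Minnie): min(8, 18, 6, 20) = 6
D (Maxine): max(4, 3, 6, 13) = 13
Root (Minnie): min(14.75, 13) = 13

13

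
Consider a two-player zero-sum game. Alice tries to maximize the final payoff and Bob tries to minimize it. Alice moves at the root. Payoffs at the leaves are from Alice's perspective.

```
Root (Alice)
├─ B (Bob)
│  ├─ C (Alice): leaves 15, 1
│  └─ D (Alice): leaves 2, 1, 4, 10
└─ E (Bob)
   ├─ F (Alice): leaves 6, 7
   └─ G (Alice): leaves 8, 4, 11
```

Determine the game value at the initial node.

10

C (Alice): max(15, 1) = 15
D (Alice): max(2, 1, 4, 10) = 10
B (Bob): min(15, 10) = 10
F (Alice): max(6, 7) = 7
G (Alice): max(8, 4, 11) = 11
E (Bob): min(7, 11) = 7
Root (Alice): max(10, 7) = 10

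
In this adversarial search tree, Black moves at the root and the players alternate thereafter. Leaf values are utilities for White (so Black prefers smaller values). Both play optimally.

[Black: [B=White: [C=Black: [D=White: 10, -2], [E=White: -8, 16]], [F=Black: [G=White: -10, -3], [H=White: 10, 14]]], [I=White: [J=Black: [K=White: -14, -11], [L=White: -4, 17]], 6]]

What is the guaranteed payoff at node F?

G: max(-10, -3) = -3
H: max(10, 14) = 14
F: min(-3, 14) = -3

-3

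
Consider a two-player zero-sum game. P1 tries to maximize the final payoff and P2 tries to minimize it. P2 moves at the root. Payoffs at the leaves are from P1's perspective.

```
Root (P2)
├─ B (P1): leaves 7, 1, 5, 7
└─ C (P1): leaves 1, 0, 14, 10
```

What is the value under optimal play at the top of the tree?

7

B (P1): max(7, 1, 5, 7) = 7
C (P1): max(1, 0, 14, 10) = 14
Root (P2): min(7, 14) = 7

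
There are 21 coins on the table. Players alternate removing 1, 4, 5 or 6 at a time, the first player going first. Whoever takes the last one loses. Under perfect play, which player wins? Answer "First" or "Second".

i:   0  1  2  3  4  5  6  7  8  9 10 11 12 13 14 15 16 17 18 19 20 21
     W  L  W  L  W  W  W  W  W  W  L  W  L  W  W  W  W  W  W  L  W  L
Position 21 is L, so the second player wins.

Second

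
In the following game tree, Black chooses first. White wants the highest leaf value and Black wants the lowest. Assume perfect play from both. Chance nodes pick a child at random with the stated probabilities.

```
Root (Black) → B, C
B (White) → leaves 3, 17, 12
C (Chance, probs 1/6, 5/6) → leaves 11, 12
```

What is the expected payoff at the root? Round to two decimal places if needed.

B (White): max(3, 17, 12) = 17
C (Chance): 1/6·11 + 5/6·12 = 11.83
Root (Black): min(17, 11.83) = 11.83

11.83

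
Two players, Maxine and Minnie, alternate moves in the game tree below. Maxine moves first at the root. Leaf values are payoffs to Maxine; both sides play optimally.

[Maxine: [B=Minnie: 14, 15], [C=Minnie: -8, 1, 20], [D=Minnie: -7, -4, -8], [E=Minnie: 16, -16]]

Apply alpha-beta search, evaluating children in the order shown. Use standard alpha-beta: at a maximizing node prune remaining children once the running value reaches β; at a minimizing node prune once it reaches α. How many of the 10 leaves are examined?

6

B [α=-∞,β=+∞]: v=14
C [α=14,β=+∞]: v=-8 after child 1 ≤ α → α-cutoff, skip 2
D [α=14,β=+∞]: v=-7 after child 1 ≤ α → α-cutoff, skip 2
E [α=14,β=+∞]: v=-16
Root [α=-∞,β=+∞]: v=14
Leaves evaluated: 6 of 10.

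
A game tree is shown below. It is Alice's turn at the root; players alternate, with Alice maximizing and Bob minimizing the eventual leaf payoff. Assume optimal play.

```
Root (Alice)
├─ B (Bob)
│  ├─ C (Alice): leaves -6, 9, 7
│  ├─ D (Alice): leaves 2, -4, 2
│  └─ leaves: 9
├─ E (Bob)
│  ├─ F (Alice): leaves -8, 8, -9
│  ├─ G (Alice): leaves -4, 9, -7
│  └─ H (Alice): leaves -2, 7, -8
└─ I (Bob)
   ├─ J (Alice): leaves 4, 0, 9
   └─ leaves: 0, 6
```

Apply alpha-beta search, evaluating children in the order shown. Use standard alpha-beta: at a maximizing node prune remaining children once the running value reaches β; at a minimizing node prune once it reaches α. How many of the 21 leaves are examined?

19

C [α=-∞,β=+∞]: v=9
D [α=-∞,β=9]: v=2
B [α=-∞,β=+∞]: v=2
F [α=2,β=+∞]: v=8
G [α=2,β=8]: v=9 after child 2 ≥ β → β-cutoff, skip 1
H [α=2,β=8]: v=7
E [α=2,β=+∞]: v=7
J [α=7,β=+∞]: v=9
I [α=7,β=+∞]: v=0 after child 2 ≤ α → α-cutoff, skip 1
Root [α=-∞,β=+∞]: v=7
Leaves evaluated: 19 of 21.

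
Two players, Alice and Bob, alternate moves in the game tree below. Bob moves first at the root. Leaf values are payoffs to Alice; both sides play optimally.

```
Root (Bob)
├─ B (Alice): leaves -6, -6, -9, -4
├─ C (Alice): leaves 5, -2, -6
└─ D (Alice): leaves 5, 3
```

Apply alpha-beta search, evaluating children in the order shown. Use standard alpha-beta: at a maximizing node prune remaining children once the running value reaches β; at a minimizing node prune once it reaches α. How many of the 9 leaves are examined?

B [α=-∞,β=+∞]: v=-4
C [α=-∞,β=-4]: v=5 after child 1 ≥ β → β-cutoff, skip 2
D [α=-∞,β=-4]: v=5 after child 1 ≥ β → β-cutoff, skip 1
Root [α=-∞,β=+∞]: v=-4
Leaves evaluated: 6 of 9.

6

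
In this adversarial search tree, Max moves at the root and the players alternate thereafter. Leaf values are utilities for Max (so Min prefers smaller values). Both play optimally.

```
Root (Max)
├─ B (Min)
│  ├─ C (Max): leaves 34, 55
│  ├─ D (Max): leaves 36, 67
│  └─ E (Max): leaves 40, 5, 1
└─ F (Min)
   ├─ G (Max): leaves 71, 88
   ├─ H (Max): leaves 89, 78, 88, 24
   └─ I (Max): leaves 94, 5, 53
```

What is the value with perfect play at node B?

C: max(34, 55) = 55
D: max(36, 67) = 67
E: max(40, 5, 1) = 40
B: min(55, 67, 40) = 40

40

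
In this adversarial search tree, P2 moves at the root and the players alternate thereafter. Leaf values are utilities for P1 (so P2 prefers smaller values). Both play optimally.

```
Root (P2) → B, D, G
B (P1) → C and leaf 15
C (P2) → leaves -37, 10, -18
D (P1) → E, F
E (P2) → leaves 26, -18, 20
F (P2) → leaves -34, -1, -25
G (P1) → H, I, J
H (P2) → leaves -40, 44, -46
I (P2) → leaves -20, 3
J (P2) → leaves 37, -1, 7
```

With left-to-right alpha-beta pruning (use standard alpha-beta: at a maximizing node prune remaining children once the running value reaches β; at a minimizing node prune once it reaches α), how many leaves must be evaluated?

16

C [α=-∞,β=+∞]: v=-37
B [α=-∞,β=+∞]: v=15
E [α=-∞,β=15]: v=-18
F [α=-18,β=15]: v=-34 after child 1 ≤ α → α-cutoff, skip 2
D [α=-∞,β=15]: v=-18
H [α=-∞,β=-18]: v=-46
I [α=-46,β=-18]: v=-20
J [α=-20,β=-18]: v=-1
G [α=-∞,β=-18]: v=-1
Root [α=-∞,β=+∞]: v=-18
Leaves evaluated: 16 of 18.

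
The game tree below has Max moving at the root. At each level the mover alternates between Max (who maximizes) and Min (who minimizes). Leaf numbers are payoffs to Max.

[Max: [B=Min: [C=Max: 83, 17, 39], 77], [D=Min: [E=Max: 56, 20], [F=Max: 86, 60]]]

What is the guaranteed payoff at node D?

E: max(56, 20) = 56
F: max(86, 60) = 86
D: min(56, 86) = 56

56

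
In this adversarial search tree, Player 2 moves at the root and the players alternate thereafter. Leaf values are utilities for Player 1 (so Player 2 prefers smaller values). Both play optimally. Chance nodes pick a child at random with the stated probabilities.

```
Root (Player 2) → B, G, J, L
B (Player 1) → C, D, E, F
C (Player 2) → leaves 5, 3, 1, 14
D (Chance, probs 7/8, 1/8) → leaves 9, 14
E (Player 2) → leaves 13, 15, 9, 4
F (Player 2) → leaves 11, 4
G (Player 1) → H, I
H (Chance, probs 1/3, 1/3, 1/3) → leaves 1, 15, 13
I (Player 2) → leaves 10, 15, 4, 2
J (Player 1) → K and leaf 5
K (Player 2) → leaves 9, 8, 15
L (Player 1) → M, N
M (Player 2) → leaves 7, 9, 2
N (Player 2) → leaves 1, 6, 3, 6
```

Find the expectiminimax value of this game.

2

C (Player 2): min(5, 3, 1, 14) = 1
D (Chance): 7/8·9 + 1/8·14 = 9.62
E (Player 2): min(13, 15, 9, 4) = 4
F (Player 2): min(11, 4) = 4
B (Player 1): max(1, 9.62, 4, 4) = 9.62
H (Chance): 1/3·1 + 1/3·15 + 1/3·13 = 9.67
I (Player 2): min(10, 15, 4, 2) = 2
G (Player 1): max(9.67, 2) = 9.67
K (Player 2): min(9, 8, 15) = 8
J (Player 1): max(8, 5) = 8
M (Player 2): min(7, 9, 2) = 2
N (Player 2): min(1, 6, 3, 6) = 1
L (Player 1): max(2, 1) = 2
Root (Player 2): min(9.62, 9.67, 8, 2) = 2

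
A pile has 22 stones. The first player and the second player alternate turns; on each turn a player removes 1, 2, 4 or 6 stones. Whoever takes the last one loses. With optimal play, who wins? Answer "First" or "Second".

Compute winning (W) and losing (L) positions by backward induction:
i:   0  1  2  3  4  5  6  7  8  9 10 11 12 13 14 15 16 17 18 19 20 21 22
     W  L  W  W  L  W  W  W  W  L  W  W  L  W  W  W  W  L  W  W  L  W  W
Position 22 is W, so the first player wins.

First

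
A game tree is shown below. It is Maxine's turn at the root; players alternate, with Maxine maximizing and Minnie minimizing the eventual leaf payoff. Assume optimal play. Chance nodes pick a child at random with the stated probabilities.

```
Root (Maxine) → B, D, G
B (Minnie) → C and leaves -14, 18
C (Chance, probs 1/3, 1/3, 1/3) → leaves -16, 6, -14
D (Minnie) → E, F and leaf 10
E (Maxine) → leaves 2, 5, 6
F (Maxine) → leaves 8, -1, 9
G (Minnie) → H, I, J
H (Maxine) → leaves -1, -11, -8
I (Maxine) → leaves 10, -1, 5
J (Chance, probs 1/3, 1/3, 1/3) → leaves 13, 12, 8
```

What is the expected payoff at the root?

C (Chance): 1/3·-16 + 1/3·6 + 1/3·-14 = -8
B (Minnie): min(-8, -14, 18) = -14
E (Maxine): max(2, 5, 6) = 6
F (Maxine): max(8, -1, 9) = 9
D (Minnie): min(6, 9, 10) = 6
H (Maxine): max(-1, -11, -8) = -1
I (Maxine): max(10, -1, 5) = 10
J (Chance): 1/3·13 + 1/3·12 + 1/3·8 = 11
G (Minnie): min(-1, 10, 11) = -1
Root (Maxine): max(-14, 6, -1) = 6

6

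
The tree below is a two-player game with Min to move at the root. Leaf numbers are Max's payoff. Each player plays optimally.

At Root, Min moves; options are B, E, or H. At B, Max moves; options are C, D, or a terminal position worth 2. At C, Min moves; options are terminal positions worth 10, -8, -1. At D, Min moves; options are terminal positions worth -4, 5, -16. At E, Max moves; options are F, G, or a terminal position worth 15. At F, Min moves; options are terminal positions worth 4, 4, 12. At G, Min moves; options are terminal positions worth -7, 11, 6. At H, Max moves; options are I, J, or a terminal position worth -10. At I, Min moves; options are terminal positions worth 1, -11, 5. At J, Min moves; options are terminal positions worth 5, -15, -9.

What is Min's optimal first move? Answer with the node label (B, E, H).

H

C (Min): min(10, -8, -1) = -8
D (Min): min(-4, 5, -16) = -16
B (Max): max(-8, -16, 2) = 2
F (Min): min(4, 4, 12) = 4
G (Min): min(-7, 11, 6) = -7
E (Max): max(4, -7, 15) = 15
I (Min): min(1, -11, 5) = -11
J (Min): min(5, -15, -9) = -15
H (Max): max(-11, -15, -10) = -10
Root (Min): min(2, 15, -10) = -10
Min picks the child with the lowest value: H (value -10).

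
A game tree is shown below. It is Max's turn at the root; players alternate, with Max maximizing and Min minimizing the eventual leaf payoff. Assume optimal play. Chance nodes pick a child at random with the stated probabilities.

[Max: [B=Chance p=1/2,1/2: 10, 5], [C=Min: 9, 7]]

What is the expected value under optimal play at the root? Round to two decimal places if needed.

B (Chance): 1/2·10 + 1/2·5 = 7.5
C (Min): min(9, 7) = 7
Root (Max): max(7.5, 7) = 7.5

7.5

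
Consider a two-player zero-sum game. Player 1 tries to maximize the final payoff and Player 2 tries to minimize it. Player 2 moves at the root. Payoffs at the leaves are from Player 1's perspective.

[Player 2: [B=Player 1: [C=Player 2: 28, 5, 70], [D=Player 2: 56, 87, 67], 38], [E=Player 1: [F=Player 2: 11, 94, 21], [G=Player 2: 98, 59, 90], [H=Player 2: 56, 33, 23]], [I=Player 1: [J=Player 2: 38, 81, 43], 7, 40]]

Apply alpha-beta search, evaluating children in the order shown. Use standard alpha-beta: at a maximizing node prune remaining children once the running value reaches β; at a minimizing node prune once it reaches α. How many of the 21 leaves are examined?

18

C [α=-∞,β=+∞]: v=5
D [α=5,β=+∞]: v=56
B [α=-∞,β=+∞]: v=56
F [α=-∞,β=56]: v=11
G [α=11,β=56]: v=59
E [α=-∞,β=56]: v=59 after child 2 ≥ β → β-cutoff, skip 1
J [α=-∞,β=56]: v=38
I [α=-∞,β=56]: v=40
Root [α=-∞,β=+∞]: v=40
Leaves evaluated: 18 of 21.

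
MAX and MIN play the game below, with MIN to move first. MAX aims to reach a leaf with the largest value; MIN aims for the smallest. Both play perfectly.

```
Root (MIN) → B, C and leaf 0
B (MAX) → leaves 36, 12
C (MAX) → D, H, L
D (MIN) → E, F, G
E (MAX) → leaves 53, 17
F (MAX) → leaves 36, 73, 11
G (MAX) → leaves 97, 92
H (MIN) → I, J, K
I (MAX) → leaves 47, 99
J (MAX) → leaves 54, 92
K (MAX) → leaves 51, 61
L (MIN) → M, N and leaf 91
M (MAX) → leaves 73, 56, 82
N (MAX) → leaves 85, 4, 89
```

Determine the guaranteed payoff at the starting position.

B (MAX): max(36, 12) = 36
E (MAX): max(53, 17) = 53
F (MAX): max(36, 73, 11) = 73
G (MAX): max(97, 92) = 97
D (MIN): min(53, 73, 97) = 53
I (MAX): max(47, 99) = 99
J (MAX): max(54, 92) = 92
K (MAX): max(51, 61) = 61
H (MIN): min(99, 92, 61) = 61
M (MAX): max(73, 56, 82) = 82
N (MAX): max(85, 4, 89) = 89
L (MIN): min(82, 89, 91) = 82
C (MAX): max(53, 61, 82) = 82
Root (MIN): min(36, 82, 0) = 0

0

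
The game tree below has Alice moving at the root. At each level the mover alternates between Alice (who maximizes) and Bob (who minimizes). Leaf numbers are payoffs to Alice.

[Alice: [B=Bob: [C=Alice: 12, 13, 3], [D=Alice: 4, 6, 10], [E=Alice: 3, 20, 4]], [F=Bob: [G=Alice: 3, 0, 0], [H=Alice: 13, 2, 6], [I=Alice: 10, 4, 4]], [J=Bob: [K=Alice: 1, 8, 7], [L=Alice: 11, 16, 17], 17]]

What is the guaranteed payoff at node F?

G: max(3, 0, 0) = 3
H: max(13, 2, 6) = 13
I: max(10, 4, 4) = 10
F: min(3, 13, 10) = 3

3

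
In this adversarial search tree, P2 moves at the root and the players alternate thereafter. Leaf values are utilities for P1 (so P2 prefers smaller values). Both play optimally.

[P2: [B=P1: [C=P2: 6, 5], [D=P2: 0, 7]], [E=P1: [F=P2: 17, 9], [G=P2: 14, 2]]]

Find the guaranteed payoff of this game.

5

C (P2): min(6, 5) = 5
D (P2): min(0, 7) = 0
B (P1): max(5, 0) = 5
F (P2): min(17, 9) = 9
G (P2): min(14, 2) = 2
E (P1): max(9, 2) = 9
Root (P2): min(5, 9) = 5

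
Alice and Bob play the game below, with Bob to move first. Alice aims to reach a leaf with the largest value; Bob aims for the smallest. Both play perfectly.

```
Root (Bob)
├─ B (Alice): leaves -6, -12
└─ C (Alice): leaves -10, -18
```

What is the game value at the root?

B (Alice): max(-6, -12) = -6
C (Alice): max(-10, -18) = -10
Root (Bob): min(-6, -10) = -10

-10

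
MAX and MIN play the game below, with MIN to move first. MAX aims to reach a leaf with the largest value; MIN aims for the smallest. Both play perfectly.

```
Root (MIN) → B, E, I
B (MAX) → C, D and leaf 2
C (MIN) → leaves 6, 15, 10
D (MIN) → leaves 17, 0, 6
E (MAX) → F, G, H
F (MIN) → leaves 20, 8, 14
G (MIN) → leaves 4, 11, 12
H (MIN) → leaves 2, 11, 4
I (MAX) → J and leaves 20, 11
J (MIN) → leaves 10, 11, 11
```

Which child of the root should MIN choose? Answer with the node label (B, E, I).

C (MIN): min(6, 15, 10) = 6
D (MIN): min(17, 0, 6) = 0
B (MAX): max(6, 0, 2) = 6
F (MIN): min(20, 8, 14) = 8
G (MIN): min(4, 11, 12) = 4
H (MIN): min(2, 11, 4) = 2
E (MAX): max(8, 4, 2) = 8
J (MIN): min(10, 11, 11) = 10
I (MAX): max(10, 20, 11) = 20
Root (MIN): min(6, 8, 20) = 6
MIN picks the child with the lowest value: B (value 6).

B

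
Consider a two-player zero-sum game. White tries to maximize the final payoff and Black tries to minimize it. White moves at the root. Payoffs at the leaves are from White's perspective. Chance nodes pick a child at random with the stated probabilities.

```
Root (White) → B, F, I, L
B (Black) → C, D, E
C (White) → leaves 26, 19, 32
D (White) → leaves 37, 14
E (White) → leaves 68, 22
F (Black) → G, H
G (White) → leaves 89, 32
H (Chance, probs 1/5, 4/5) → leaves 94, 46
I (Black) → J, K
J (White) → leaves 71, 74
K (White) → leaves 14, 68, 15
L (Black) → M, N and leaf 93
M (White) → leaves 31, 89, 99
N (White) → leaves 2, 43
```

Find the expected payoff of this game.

68

C (White): max(26, 19, 32) = 32
D (White): max(37, 14) = 37
E (White): max(68, 22) = 68
B (Black): min(32, 37, 68) = 32
G (White): max(89, 32) = 89
H (Chance): 1/5·94 + 4/5·46 = 55.6
F (Black): min(89, 55.6) = 55.6
J (White): max(71, 74) = 74
K (White): max(14, 68, 15) = 68
I (Black): min(74, 68) = 68
M (White): max(31, 89, 99) = 99
N (White): max(2, 43) = 43
L (Black): min(99, 43, 93) = 43
Root (White): max(32, 55.6, 68, 43) = 68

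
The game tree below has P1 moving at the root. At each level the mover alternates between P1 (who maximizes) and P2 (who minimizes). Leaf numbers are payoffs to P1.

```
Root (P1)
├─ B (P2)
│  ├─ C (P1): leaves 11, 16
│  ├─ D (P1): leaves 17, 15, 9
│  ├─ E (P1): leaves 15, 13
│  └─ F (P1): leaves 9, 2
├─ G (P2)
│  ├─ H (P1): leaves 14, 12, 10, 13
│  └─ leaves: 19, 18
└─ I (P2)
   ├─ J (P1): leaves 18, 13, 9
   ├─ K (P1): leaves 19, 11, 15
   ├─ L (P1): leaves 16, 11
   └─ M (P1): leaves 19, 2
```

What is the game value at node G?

14

H: max(14, 12, 10, 13) = 14
G: min(14, 19, 18) = 14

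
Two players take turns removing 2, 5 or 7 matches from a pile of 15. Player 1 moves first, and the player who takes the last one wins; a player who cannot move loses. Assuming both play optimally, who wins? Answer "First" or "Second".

Mark each pile size as W (mover wins) or L (mover loses):
i:   0  1  2  3  4  5  6  7  8  9 10 11 12 13 14 15
     L  L  W  W  L  W  W  W  W  W  L  W  W  L  L  W
Position 15 is W, so the first player wins.

First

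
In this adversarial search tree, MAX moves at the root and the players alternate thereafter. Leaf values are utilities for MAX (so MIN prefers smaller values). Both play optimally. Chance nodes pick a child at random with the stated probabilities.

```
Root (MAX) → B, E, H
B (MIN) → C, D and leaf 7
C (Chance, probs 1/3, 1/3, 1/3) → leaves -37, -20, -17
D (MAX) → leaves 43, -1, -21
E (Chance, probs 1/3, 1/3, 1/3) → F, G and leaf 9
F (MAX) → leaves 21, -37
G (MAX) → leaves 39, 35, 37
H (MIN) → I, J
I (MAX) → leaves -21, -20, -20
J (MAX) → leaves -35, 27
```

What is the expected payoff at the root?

23

C (Chance): 1/3·-37 + 1/3·-20 + 1/3·-17 = -24.67
D (MAX): max(43, -1, -21) = 43
B (MIN): min(-24.67, 43, 7) = -24.67
F (MAX): max(21, -37) = 21
G (MAX): max(39, 35, 37) = 39
E (Chance): 1/3·21 + 1/3·39 + 1/3·9 = 23
I (MAX): max(-21, -20, -20) = -20
J (MAX): max(-35, 27) = 27
H (MIN): min(-20, 27) = -20
Root (MAX): max(-24.67, 23, -20) = 23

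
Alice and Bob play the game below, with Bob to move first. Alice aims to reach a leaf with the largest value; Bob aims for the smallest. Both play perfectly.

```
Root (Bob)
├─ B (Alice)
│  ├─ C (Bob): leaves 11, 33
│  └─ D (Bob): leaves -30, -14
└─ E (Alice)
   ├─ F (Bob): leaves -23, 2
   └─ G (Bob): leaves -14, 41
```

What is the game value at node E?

-14

F: min(-23, 2) = -23
G: min(-14, 41) = -14
E: max(-23, -14) = -14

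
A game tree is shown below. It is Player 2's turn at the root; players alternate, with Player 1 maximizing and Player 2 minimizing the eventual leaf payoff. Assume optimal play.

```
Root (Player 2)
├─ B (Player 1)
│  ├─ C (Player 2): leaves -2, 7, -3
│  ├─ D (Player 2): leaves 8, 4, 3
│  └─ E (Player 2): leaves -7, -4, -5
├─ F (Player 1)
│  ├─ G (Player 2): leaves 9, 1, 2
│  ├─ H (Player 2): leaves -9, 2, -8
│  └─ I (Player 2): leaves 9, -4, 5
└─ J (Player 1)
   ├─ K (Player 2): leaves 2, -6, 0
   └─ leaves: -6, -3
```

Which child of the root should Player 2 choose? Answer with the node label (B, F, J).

C (Player 2): min(-2, 7, -3) = -3
D (Player 2): min(8, 4, 3) = 3
E (Player 2): min(-7, -4, -5) = -7
B (Player 1): max(-3, 3, -7) = 3
G (Player 2): min(9, 1, 2) = 1
H (Player 2): min(-9, 2, -8) = -9
I (Player 2): min(9, -4, 5) = -4
F (Player 1): max(1, -9, -4) = 1
K (Player 2): min(2, -6, 0) = -6
J (Player 1): max(-6, -6, -3) = -3
Root (Player 2): min(3, 1, -3) = -3
Player 2 picks the child with the lowest value: J (value -3).

J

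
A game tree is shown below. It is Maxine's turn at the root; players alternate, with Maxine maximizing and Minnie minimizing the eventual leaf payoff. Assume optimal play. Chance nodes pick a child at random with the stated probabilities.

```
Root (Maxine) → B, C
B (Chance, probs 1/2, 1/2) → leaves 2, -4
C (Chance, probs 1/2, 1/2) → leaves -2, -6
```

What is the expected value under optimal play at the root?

-1

B (Chance): 1/2·2 + 1/2·-4 = -1
C (Chance): 1/2·-2 + 1/2·-6 = -4
Root (Maxine): max(-1, -4) = -1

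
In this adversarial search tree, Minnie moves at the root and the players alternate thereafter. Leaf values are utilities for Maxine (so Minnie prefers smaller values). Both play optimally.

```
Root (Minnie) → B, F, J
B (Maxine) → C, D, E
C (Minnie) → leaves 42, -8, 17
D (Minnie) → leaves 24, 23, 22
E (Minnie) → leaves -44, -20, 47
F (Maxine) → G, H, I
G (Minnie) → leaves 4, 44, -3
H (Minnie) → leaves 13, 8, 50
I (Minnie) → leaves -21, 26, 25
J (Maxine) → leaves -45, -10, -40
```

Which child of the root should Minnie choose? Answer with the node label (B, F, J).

C (Minnie): min(42, -8, 17) = -8
D (Minnie): min(24, 23, 22) = 22
E (Minnie): min(-44, -20, 47) = -44
B (Maxine): max(-8, 22, -44) = 22
G (Minnie): min(4, 44, -3) = -3
H (Minnie): min(13, 8, 50) = 8
I (Minnie): min(-21, 26, 25) = -21
F (Maxine): max(-3, 8, -21) = 8
J (Maxine): max(-45, -10, -40) = -10
Root (Minnie): min(22, 8, -10) = -10
Minnie picks the child with the lowest value: J (value -10).

J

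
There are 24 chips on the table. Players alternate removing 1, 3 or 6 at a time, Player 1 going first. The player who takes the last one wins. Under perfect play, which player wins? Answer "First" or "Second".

Positions where the player to move wins (W) vs loses (L):
i:   0  1  2  3  4  5  6  7  8  9 10 11 12 13 14 15 16 17 18 19 20 21 22 23 24
     L  W  L  W  L  W  W  W  W  L  W  L  W  L  W  W  W  W  L  W  L  W  L  W  W
Position 24 is W, so the first player wins.

First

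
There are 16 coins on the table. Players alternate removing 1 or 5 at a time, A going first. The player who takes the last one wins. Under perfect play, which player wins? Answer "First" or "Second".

Second

Positions where the player to move wins (W) vs loses (L):
i:   0  1  2  3  4  5  6  7  8  9 10 11 12 13 14 15 16
     L  W  L  W  L  W  L  W  L  W  L  W  L  W  L  W  L
Position 16 is L, so the second player wins.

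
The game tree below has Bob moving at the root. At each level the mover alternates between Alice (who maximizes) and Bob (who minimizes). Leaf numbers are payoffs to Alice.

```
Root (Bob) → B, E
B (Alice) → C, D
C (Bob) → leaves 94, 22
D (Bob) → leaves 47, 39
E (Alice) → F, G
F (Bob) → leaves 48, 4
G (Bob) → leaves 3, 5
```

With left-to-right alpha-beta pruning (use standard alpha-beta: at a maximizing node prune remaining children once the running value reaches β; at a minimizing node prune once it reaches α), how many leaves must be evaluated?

7

C [α=-∞,β=+∞]: v=22
D [α=22,β=+∞]: v=39
B [α=-∞,β=+∞]: v=39
F [α=-∞,β=39]: v=4
G [α=4,β=39]: v=3 after child 1 ≤ α → α-cutoff, skip 1
E [α=-∞,β=39]: v=4
Root [α=-∞,β=+∞]: v=4
Leaves evaluated: 7 of 8.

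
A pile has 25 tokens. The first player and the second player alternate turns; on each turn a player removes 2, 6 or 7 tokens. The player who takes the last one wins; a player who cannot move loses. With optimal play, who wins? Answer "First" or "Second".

Positions where the player to move wins (W) vs loses (L):
i:   0  1  2  3  4  5  6  7  8  9 10 11 12 13 14 15 16 17 18 19 20 21 22 23 24 25
     L  L  W  W  L  L  W  W  W  L  W  W  W  L  L  W  W  L  L  W  W  W  L  W  W  W
Position 25 is W, so the first player wins.

First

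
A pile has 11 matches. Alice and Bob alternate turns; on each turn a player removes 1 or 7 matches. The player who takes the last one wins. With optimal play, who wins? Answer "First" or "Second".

First

Positions where the player to move wins (W) vs loses (L):
i:   0  1  2  3  4  5  6  7  8  9 10 11
     L  W  L  W  L  W  L  W  L  W  L  W
Position 11 is W, so the first player wins.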